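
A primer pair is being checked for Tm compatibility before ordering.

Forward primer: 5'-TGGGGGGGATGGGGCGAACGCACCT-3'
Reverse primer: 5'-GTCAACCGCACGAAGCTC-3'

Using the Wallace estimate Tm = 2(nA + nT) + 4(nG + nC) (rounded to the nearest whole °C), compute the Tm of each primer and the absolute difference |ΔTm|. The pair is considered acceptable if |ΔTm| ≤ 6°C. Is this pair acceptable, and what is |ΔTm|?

|ΔTm| = 28°C; the pair is not acceptable.

Forward: A=4 T=3 G=13 C=5 → Tm = 2·7 + 4·18 = 86°C.
Reverse: A=5 T=2 G=4 C=7 → Tm = 2·7 + 4·11 = 58°C.
|ΔTm| = |86 − 58| = 28°C, > 6°C.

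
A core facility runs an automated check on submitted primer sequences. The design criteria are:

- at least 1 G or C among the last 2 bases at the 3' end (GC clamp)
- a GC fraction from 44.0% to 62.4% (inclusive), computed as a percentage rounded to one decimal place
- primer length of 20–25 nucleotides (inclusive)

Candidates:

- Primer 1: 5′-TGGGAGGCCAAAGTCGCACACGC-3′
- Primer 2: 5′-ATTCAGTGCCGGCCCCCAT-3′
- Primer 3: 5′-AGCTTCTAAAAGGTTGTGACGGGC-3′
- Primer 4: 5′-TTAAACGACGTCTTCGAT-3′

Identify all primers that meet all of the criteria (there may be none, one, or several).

Primer 3 only.

Primer 1 (23 nt, A=6 T=2 G=8 C=7): 3' end GC has 2 G/C ✓; GC 15/23 = 65.2%, outside 44.0–62.4% ✗; length 23 ✓ — fails.
Primer 2 (19 nt, A=3 T=4 G=4 C=8): 3' end AT has 0 G/C, need ≥1 ✗; GC 12/19 = 63.2%, outside 44.0–62.4% ✗; length 19, outside 20–25 ✗ — fails.
Primer 3 (24 nt, A=6 T=6 G=8 C=4): 3' end GC has 2 G/C ✓; GC 12/24 = 50.0% ✓; length 24 ✓ — passes.
Primer 4 (18 nt, A=5 T=6 G=3 C=4): 3' end AT has 0 G/C, need ≥1 ✗; GC 7/18 = 38.9%, outside 44.0–62.4% ✗; length 18, outside 20–25 ✗ — fails.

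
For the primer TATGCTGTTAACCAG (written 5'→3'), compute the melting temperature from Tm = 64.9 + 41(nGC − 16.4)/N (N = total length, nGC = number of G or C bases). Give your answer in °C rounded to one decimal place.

Base counts: A=4, T=5, G=3, C=3; G+C = 6, N = 15.
Tm = 64.9 + 41·(6 − 16.4)/15 = 64.9 + -426.40/15 = 36.5°C.

36.5°C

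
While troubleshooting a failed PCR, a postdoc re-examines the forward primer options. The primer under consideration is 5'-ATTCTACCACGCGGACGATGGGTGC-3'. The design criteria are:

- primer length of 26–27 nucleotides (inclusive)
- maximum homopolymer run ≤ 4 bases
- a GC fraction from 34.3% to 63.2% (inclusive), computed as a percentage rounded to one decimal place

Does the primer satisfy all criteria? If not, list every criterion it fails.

Base counts: A=5, T=5, G=8, C=7 (length 25).
length: length 25, outside 26–27 ✗
homopolymer run: longest run = 3 ✓
GC content: GC 15/25 = 60.0% ✓

Fails: length.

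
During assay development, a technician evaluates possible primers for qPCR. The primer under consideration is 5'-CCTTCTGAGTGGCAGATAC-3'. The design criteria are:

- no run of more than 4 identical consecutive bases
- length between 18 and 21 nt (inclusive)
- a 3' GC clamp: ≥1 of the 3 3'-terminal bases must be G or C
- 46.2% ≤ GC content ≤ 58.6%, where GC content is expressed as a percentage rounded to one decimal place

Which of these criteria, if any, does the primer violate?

Base counts: A=4, T=5, G=5, C=5 (length 19).
homopolymer run: longest run = 2 ✓
length: length 19 ✓
GC clamp: 3' end TAC has 1 G/C ✓
GC content: GC 10/19 = 52.6% ✓

Meets all criteria.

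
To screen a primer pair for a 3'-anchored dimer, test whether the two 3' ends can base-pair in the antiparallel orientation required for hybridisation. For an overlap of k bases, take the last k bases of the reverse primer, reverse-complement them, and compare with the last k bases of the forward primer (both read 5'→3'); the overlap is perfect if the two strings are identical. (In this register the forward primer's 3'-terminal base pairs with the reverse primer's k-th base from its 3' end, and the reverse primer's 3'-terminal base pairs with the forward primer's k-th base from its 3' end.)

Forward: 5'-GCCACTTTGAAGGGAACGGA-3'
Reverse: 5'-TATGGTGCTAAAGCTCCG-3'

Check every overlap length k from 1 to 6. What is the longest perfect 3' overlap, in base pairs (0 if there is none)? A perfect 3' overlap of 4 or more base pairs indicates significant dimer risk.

Longest perfect overlap: 4 complementary base pairs; significant dimer risk (threshold 4).

Last 6 bases (5'→3') — forward …AACGGA, reverse …GCTCCG.
Reverse complement of the reverse primer's last 6 bases: CGGAGC; its first k bases are the reverse complement of the reverse primer's last k bases, so a perfect k-base overlap needs the forward primer's last k bases to equal them.
Comparing (forward last k vs required): k=1: A vs C ✗; k=2: GA vs CG ✗; k=3: GGA vs CGG ✗; k=4: CGGA vs CGGA ✓; k=5: ACGGA vs CGGAG ✗; k=6: AACGGA vs CGGAGC ✗.
Only k = 4 is perfect, so the longest perfect 3' overlap is 4.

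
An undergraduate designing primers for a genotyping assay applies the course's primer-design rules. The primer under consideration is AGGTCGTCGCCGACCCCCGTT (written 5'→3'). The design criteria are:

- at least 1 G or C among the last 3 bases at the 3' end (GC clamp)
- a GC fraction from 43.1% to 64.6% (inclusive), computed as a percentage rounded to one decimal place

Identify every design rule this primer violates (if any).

Base counts: A=2, T=4, G=6, C=9 (length 21).
GC clamp: 3' end GTT has 1 G/C ✓
GC content: GC 15/21 = 71.4%, outside 43.1–64.6% ✗

Fails: GC content.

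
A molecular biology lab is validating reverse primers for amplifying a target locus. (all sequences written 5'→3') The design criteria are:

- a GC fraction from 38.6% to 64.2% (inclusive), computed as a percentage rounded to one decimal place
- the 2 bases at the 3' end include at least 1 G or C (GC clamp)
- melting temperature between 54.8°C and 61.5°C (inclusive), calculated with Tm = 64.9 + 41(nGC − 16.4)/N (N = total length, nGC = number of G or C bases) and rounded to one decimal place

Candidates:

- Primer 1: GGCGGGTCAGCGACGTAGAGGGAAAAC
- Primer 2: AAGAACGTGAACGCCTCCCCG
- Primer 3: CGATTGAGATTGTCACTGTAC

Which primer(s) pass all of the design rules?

Primer 1 (27 nt, A=8 T=2 G=12 C=5): GC 17/27 = 63.0% ✓; 3' end AC has 1 G/C ✓; Tm = 64.9 + 41·(17 − 16.4)/27 = 65.8°C, outside 54.8–61.5°C ✗ — fails.
Primer 2 (21 nt, A=6 T=2 G=5 C=8): GC 13/21 = 61.9% ✓; 3' end CG has 2 G/C ✓; Tm = 64.9 + 41·(13 − 16.4)/21 = 58.3°C ✓ — passes.
Primer 3 (21 nt, A=5 T=7 G=5 C=4): GC 9/21 = 42.9% ✓; 3' end AC has 1 G/C ✓; Tm = 64.9 + 41·(9 − 16.4)/21 = 50.5°C, outside 54.8–61.5°C ✗ — fails.

Primer 2 only.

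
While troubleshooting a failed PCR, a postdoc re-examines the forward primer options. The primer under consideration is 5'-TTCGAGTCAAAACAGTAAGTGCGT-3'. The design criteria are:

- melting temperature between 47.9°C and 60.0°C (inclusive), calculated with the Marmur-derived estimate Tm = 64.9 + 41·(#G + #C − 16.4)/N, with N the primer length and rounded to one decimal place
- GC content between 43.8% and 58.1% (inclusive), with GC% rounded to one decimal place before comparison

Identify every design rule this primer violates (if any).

Base counts: A=8, T=6, G=6, C=4 (length 24).
Tm: Tm = 64.9 + 41·(10 − 16.4)/24 = 54.0°C ✓
GC content: GC 10/24 = 41.7%, outside 43.8–58.1% ✗

Fails: GC content.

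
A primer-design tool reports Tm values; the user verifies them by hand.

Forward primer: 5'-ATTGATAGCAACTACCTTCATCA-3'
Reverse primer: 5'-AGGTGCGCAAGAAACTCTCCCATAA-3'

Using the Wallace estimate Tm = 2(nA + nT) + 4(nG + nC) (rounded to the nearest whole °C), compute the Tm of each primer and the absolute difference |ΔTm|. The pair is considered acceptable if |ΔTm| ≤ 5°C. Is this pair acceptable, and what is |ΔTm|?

Forward: A=8 T=7 G=2 C=6 → Tm = 2·15 + 4·8 = 62°C.
Reverse: A=9 T=4 G=5 C=7 → Tm = 2·13 + 4·12 = 74°C.
|ΔTm| = |62 − 74| = 12°C, > 5°C.

|ΔTm| = 12°C; the pair is not acceptable.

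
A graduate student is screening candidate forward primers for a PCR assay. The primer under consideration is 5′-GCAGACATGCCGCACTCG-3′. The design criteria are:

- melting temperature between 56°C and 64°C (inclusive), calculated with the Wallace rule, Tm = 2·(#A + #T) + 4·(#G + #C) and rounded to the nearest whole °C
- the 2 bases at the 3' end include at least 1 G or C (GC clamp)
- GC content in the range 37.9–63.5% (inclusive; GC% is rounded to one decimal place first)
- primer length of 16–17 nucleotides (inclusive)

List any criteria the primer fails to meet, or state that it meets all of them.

Base counts: A=4, T=2, G=5, C=7 (length 18).
Tm: Tm = 2·6 + 4·12 = 60°C ✓
GC clamp: 3' end CG has 2 G/C ✓
GC content: GC 12/18 = 66.7%, outside 37.9–63.5% ✗
length: length 18, outside 16–17 ✗

Fails: GC content, length.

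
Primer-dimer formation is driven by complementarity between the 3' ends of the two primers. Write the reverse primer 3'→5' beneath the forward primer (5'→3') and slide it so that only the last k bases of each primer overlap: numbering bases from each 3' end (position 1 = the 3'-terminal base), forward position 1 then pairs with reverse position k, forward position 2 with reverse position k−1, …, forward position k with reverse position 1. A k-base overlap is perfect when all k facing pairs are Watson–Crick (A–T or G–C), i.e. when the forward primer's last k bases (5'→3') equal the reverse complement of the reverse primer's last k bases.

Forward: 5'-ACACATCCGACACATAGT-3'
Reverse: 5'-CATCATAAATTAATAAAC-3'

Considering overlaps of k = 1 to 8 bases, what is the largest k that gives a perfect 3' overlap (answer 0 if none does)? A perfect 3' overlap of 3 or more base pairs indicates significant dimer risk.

Longest perfect overlap: 2 complementary base pairs; below the dimer-risk threshold (threshold 3).

Last 8 bases (5'→3') — forward …CACATAGT, reverse …TAATAAAC.
Reverse complement of the reverse primer's last 8 bases: GTTTATTA; its first k bases are the reverse complement of the reverse primer's last k bases, so a perfect k-base overlap needs the forward primer's last k bases to equal them.
Comparing (forward last k vs required): k=1: T vs G ✗; k=2: GT vs GT ✓; k=3: AGT vs GTT ✗; k=4: TAGT vs GTTT ✗; k=5: ATAGT vs GTTTA ✗; k=6: CATAGT vs GTTTAT ✗; k=7: ACATAGT vs GTTTATT ✗; k=8: CACATAGT vs GTTTATTA ✗.
Only k = 2 is perfect, so the longest perfect 3' overlap is 2.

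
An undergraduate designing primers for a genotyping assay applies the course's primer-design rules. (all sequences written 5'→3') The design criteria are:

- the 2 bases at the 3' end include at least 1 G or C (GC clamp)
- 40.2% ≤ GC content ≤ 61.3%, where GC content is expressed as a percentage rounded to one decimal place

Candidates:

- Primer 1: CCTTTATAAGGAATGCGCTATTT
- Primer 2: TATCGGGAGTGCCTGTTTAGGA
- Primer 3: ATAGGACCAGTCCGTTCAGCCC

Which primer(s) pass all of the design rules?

Primer 1 (23 nt, A=6 T=9 G=4 C=4): 3' end TT has 0 G/C, need ≥1 ✗; GC 8/23 = 34.8%, outside 40.2–61.3% ✗ — fails.
Primer 2 (22 nt, A=4 T=7 G=8 C=3): 3' end GA has 1 G/C ✓; GC 11/22 = 50.0% ✓ — passes.
Primer 3 (22 nt, A=5 T=4 G=5 C=8): 3' end CC has 2 G/C ✓; GC 13/22 = 59.1% ✓ — passes.

Primer 2 and Primer 3.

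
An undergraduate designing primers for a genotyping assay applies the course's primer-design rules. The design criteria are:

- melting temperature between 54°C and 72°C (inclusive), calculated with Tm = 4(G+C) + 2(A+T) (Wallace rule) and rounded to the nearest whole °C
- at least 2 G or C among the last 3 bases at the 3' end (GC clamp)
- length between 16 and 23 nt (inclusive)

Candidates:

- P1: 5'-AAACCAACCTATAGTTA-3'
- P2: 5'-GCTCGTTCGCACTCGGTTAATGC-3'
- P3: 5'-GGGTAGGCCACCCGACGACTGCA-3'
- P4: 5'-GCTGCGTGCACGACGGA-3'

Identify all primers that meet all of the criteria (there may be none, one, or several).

P1 (17 nt, A=8 T=4 G=1 C=4): Tm = 2·12 + 4·5 = 44°C, outside 54–72°C ✗; 3' end TTA has 0 G/C, need ≥2 ✗; length 17 ✓ — fails.
P2 (23 nt, A=3 T=7 G=6 C=7): Tm = 2·10 + 4·13 = 72°C ✓; 3' end TGC has 2 G/C ✓; length 23 ✓ — passes.
P3 (23 nt, A=5 T=2 G=8 C=8): Tm = 2·7 + 4·16 = 78°C, outside 54–72°C ✗; 3' end GCA has 2 G/C ✓; length 23 ✓ — fails.
P4 (17 nt, A=3 T=2 G=7 C=5): Tm = 2·5 + 4·12 = 58°C ✓; 3' end GGA has 2 G/C ✓; length 17 ✓ — passes.

P2 and P4.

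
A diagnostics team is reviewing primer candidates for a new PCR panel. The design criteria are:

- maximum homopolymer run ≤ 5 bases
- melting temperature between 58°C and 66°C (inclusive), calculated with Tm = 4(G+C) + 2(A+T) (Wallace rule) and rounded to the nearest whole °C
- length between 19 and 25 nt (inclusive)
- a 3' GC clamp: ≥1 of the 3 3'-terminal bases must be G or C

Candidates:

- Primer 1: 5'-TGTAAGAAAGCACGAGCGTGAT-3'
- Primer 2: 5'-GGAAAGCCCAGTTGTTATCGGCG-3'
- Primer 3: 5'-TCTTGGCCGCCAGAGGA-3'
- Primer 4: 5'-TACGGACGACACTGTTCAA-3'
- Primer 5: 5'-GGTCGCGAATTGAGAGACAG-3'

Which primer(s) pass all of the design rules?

Primer 1 and Primer 5.

Primer 1 (22 nt, A=8 T=4 G=7 C=3): longest run = 3 ✓; Tm = 2·12 + 4·10 = 64°C ✓; length 22 ✓; 3' end GAT has 1 G/C ✓ — passes.
Primer 2 (23 nt, A=5 T=5 G=8 C=5): longest run = 3 ✓; Tm = 2·10 + 4·13 = 72°C, outside 58–66°C ✗; length 23 ✓; 3' end GCG has 3 G/C ✓ — fails.
Primer 3 (17 nt, A=3 T=3 G=6 C=5): longest run = 2 ✓; Tm = 2·6 + 4·11 = 56°C, outside 58–66°C ✗; length 17, outside 19–25 ✗; 3' end GGA has 2 G/C ✓ — fails.
Primer 4 (19 nt, A=6 T=4 G=4 C=5): longest run = 2 ✓; Tm = 2·10 + 4·9 = 56°C, outside 58–66°C ✗; length 19 ✓; 3' end CAA has 1 G/C ✓ — fails.
Primer 5 (20 nt, A=6 T=3 G=8 C=3): longest run = 2 ✓; Tm = 2·9 + 4·11 = 62°C ✓; length 20 ✓; 3' end CAG has 2 G/C ✓ — passes.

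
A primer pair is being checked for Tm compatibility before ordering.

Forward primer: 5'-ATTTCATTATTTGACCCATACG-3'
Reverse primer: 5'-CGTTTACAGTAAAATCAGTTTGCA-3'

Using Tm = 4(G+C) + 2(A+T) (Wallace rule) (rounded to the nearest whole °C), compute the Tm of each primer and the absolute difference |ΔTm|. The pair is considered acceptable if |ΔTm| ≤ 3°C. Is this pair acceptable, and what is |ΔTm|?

Forward: A=6 T=9 G=2 C=5 → Tm = 2·15 + 4·7 = 58°C.
Reverse: A=8 T=8 G=4 C=4 → Tm = 2·16 + 4·8 = 64°C.
|ΔTm| = |58 − 64| = 6°C, > 3°C.

|ΔTm| = 6°C; the pair is not acceptable.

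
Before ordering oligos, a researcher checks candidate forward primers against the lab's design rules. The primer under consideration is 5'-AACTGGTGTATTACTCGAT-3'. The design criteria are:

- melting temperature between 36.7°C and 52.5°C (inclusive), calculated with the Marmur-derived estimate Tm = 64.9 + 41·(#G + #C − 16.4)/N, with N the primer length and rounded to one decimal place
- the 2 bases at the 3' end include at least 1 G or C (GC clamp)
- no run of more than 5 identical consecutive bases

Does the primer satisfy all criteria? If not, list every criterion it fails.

Fails: GC clamp.

Base counts: A=5, T=7, G=4, C=3 (length 19).
Tm: Tm = 64.9 + 41·(7 − 16.4)/19 = 44.6°C ✓
GC clamp: 3' end AT has 0 G/C, need ≥1 ✗
homopolymer run: longest run = 2 ✓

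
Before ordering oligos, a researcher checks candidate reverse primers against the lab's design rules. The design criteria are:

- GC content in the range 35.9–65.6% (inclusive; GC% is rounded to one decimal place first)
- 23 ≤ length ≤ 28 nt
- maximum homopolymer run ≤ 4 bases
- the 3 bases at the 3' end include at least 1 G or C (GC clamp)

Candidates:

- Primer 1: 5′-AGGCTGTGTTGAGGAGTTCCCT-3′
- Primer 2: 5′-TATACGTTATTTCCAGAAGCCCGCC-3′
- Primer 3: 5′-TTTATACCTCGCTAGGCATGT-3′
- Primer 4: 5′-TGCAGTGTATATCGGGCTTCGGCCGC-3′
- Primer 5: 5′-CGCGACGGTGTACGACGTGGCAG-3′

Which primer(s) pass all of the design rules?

Primer 2 and Primer 4.

Primer 1 (22 nt, A=3 T=7 G=8 C=4): GC 12/22 = 54.5% ✓; length 22, outside 23–28 ✗; longest run = 3 ✓; 3' end CCT has 2 G/C ✓ — fails.
Primer 2 (25 nt, A=6 T=7 G=4 C=8): GC 12/25 = 48.0% ✓; length 25 ✓; longest run = 3 ✓; 3' end GCC has 3 G/C ✓ — passes.
Primer 3 (21 nt, A=4 T=8 G=4 C=5): GC 9/21 = 42.9% ✓; length 21, outside 23–28 ✗; longest run = 3 ✓; 3' end TGT has 1 G/C ✓ — fails.
Primer 4 (26 nt, A=3 T=7 G=9 C=7): GC 16/26 = 61.5% ✓; length 26 ✓; longest run = 3 ✓; 3' end CGC has 3 G/C ✓ — passes.
Primer 5 (23 nt, A=4 T=3 G=10 C=6): GC 16/23 = 69.6%, outside 35.9–65.6% ✗; length 23 ✓; longest run = 2 ✓; 3' end CAG has 2 G/C ✓ — fails.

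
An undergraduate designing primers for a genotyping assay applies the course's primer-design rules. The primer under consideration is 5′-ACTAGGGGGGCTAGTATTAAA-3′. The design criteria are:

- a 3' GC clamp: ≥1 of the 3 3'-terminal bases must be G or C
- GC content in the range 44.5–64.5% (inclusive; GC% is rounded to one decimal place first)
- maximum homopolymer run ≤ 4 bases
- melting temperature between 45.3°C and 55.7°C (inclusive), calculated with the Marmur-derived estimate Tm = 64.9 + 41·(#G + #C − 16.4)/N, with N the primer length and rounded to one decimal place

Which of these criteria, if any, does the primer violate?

Fails: GC clamp, GC content, homopolymer run.

Base counts: A=7, T=5, G=7, C=2 (length 21).
GC clamp: 3' end AAA has 0 G/C, need ≥1 ✗
GC content: GC 9/21 = 42.9%, outside 44.5–64.5% ✗
homopolymer run: longest run = 6, exceeds 4 ✗
Tm: Tm = 64.9 + 41·(9 − 16.4)/21 = 50.5°C ✓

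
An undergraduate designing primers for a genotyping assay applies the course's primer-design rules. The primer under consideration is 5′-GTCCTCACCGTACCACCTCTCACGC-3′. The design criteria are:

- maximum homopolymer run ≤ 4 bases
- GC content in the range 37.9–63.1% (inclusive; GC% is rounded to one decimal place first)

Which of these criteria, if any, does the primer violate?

Fails: GC content.

Base counts: A=4, T=5, G=3, C=13 (length 25).
homopolymer run: longest run = 2 ✓
GC content: GC 16/25 = 64.0%, outside 37.9–63.1% ✗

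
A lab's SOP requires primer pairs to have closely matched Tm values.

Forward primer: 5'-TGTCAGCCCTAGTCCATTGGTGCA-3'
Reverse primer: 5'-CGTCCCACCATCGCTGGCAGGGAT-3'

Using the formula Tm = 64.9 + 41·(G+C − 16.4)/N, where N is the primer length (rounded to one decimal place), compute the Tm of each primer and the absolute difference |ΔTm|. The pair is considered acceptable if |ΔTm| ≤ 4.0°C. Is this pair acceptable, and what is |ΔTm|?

|ΔTm| = 5.1°C; the pair is not acceptable.

Forward: G+C = 13, N = 24 → Tm = 64.9 + 41·(13 − 16.4)/24 = 59.1°C.
Reverse: G+C = 16, N = 24 → Tm = 64.9 + 41·(16 − 16.4)/24 = 64.2°C.
|ΔTm| = |59.1 − 64.2| = 5.1°C, > 4.0°C.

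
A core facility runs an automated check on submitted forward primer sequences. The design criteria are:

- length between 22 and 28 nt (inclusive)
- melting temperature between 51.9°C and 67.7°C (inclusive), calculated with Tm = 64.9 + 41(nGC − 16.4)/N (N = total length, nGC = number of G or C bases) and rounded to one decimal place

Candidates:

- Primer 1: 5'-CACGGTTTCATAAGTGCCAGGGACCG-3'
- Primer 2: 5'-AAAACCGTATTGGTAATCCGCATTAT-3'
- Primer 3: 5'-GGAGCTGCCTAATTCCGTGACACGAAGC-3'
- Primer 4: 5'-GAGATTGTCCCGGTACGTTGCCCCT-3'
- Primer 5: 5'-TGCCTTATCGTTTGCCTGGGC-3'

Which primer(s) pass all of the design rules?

Primer 1 (26 nt, A=6 T=5 G=8 C=7): length 26 ✓; Tm = 64.9 + 41·(15 − 16.4)/26 = 62.7°C ✓ — passes.
Primer 2 (26 nt, A=9 T=8 G=4 C=5): length 26 ✓; Tm = 64.9 + 41·(9 − 16.4)/26 = 53.2°C ✓ — passes.
Primer 3 (28 nt, A=7 T=5 G=8 C=8): length 28 ✓; Tm = 64.9 + 41·(16 − 16.4)/28 = 64.3°C ✓ — passes.
Primer 4 (25 nt, A=3 T=7 G=7 C=8): length 25 ✓; Tm = 64.9 + 41·(15 − 16.4)/25 = 62.6°C ✓ — passes.
Primer 5 (21 nt, A=1 T=8 G=6 C=6): length 21, outside 22–28 ✗; Tm = 64.9 + 41·(12 − 16.4)/21 = 56.3°C ✓ — fails.

Primer 1, Primer 2, Primer 3 and Primer 4.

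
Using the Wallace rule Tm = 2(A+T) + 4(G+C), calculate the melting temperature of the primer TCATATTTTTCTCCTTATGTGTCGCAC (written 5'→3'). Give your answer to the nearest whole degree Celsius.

74°C

Base counts: A=4, T=13, G=3, C=7 (length 27).
Tm = 2·(4+13) + 4·(3+7) = 2·17 + 4·10 = 34 + 40 = 74°C.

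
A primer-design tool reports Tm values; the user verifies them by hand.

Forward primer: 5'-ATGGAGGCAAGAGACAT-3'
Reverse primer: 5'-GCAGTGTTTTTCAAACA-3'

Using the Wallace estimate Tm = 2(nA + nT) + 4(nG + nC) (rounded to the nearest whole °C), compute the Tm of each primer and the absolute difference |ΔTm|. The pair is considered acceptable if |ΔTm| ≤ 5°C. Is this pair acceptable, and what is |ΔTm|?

|ΔTm| = 4°C; the pair is acceptable.

Forward: A=7 T=2 G=6 C=2 → Tm = 2·9 + 4·8 = 50°C.
Reverse: A=5 T=6 G=3 C=3 → Tm = 2·11 + 4·6 = 46°C.
|ΔTm| = |50 − 46| = 4°C, ≤ 5°C.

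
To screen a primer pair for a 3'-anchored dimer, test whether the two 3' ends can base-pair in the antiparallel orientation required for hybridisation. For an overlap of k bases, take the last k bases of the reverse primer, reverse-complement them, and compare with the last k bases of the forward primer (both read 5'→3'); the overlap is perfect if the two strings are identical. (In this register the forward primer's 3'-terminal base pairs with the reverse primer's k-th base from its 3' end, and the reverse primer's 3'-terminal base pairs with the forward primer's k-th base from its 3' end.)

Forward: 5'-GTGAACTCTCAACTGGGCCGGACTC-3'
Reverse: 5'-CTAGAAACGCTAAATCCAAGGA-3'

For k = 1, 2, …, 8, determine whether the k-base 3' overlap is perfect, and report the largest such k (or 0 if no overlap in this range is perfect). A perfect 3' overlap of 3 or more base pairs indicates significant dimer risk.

Last 8 bases (5'→3') — forward …CCGGACTC, reverse …TCCAAGGA.
Reverse complement of the reverse primer's last 8 bases: TCCTTGGA; its first k bases are the reverse complement of the reverse primer's last k bases, so a perfect k-base overlap needs the forward primer's last k bases to equal them.
Comparing (forward last k vs required): k=1: C vs T ✗; k=2: TC vs TC ✓; k=3: CTC vs TCC ✗; k=4: ACTC vs TCCT ✗; k=5: GACTC vs TCCTT ✗; k=6: GGACTC vs TCCTTG ✗; k=7: CGGACTC vs TCCTTGG ✗; k=8: CCGGACTC vs TCCTTGGA ✗.
Only k = 2 is perfect, so the longest perfect 3' overlap is 2.

Longest perfect overlap: 2 complementary base pairs; below the dimer-risk threshold (threshold 3).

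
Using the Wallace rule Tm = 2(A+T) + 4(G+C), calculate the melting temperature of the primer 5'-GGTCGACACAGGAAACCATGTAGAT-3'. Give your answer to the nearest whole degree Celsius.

Base counts: A=9, T=4, G=7, C=5 (length 25).
Tm = 2·(9+4) + 4·(7+5) = 2·13 + 4·12 = 26 + 48 = 74°C.

74°C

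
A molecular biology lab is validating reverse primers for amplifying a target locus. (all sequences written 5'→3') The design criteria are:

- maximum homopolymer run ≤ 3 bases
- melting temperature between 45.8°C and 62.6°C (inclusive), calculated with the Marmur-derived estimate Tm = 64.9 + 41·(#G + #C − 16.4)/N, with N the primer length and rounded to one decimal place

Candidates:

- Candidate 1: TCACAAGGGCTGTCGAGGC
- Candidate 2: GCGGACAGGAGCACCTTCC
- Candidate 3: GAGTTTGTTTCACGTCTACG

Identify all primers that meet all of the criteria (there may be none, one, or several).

Candidate 1 (19 nt, A=4 T=3 G=7 C=5): longest run = 3 ✓; Tm = 64.9 + 41·(12 − 16.4)/19 = 55.4°C ✓ — passes.
Candidate 2 (19 nt, A=4 T=2 G=6 C=7): longest run = 2 ✓; Tm = 64.9 + 41·(13 − 16.4)/19 = 57.6°C ✓ — passes.
Candidate 3 (20 nt, A=3 T=8 G=5 C=4): longest run = 3 ✓; Tm = 64.9 + 41·(9 − 16.4)/20 = 49.7°C ✓ — passes.

Candidate 1, Candidate 2 and Candidate 3.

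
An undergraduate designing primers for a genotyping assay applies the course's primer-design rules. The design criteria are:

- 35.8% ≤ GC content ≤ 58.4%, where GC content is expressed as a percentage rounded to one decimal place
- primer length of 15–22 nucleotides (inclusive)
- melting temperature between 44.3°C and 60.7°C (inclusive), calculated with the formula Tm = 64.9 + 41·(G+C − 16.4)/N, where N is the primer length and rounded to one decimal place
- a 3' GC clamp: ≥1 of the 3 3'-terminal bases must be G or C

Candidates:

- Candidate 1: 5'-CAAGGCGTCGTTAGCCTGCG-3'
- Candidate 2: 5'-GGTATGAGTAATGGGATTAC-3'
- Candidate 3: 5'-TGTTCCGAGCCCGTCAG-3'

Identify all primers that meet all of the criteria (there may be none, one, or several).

Candidate 2 only.

Candidate 1 (20 nt, A=3 T=4 G=7 C=6): GC 13/20 = 65.0%, outside 35.8–58.4% ✗; length 20 ✓; Tm = 64.9 + 41·(13 − 16.4)/20 = 57.9°C ✓; 3' end GCG has 3 G/C ✓ — fails.
Candidate 2 (20 nt, A=6 T=6 G=7 C=1): GC 8/20 = 40.0% ✓; length 20 ✓; Tm = 64.9 + 41·(8 − 16.4)/20 = 47.7°C ✓; 3' end TAC has 1 G/C ✓ — passes.
Candidate 3 (17 nt, A=2 T=4 G=5 C=6): GC 11/17 = 64.7%, outside 35.8–58.4% ✗; length 17 ✓; Tm = 64.9 + 41·(11 − 16.4)/17 = 51.9°C ✓; 3' end CAG has 2 G/C ✓ — fails.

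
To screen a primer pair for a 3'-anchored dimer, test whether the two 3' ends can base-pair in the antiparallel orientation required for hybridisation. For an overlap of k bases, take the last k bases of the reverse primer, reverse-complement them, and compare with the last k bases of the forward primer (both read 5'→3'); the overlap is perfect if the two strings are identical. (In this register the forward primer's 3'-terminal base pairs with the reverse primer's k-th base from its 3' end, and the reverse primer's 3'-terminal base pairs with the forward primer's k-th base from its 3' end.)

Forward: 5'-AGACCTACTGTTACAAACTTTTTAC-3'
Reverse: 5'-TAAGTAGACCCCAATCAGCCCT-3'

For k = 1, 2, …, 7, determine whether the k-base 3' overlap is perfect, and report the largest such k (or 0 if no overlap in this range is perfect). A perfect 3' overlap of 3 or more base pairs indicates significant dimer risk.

Longest perfect overlap: 0 complementary base pairs; below the dimer-risk threshold (threshold 3).

Last 7 bases (5'→3') — forward …TTTTTAC, reverse …CAGCCCT.
Reverse complement of the reverse primer's last 7 bases: AGGGCTG; its first k bases are the reverse complement of the reverse primer's last k bases, so a perfect k-base overlap needs the forward primer's last k bases to equal them.
Comparing (forward last k vs required): k=1: C vs A ✗; k=2: AC vs AG ✗; k=3: TAC vs AGG ✗; k=4: TTAC vs AGGG ✗; k=5: TTTAC vs AGGGC ✗; k=6: TTTTAC vs AGGGCT ✗; k=7: TTTTTAC vs AGGGCTG ✗.
No overlap length from 1 to 7 is perfect, so the longest perfect 3' overlap is 0.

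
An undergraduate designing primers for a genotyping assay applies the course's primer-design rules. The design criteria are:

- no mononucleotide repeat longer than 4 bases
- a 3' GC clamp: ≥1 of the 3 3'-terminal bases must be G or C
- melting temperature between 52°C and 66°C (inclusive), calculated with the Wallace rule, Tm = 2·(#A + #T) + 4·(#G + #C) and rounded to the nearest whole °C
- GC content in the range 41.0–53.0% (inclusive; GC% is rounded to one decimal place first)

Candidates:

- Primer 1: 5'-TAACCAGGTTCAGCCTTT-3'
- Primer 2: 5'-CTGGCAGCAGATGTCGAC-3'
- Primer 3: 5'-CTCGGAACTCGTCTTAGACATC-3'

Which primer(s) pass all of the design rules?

Primer 3 only.

Primer 1 (18 nt, A=4 T=6 G=3 C=5): longest run = 3 ✓; 3' end TTT has 0 G/C, need ≥1 ✗; Tm = 2·10 + 4·8 = 52°C ✓; GC 8/18 = 44.4% ✓ — fails.
Primer 2 (18 nt, A=4 T=3 G=6 C=5): longest run = 2 ✓; 3' end GAC has 2 G/C ✓; Tm = 2·7 + 4·11 = 58°C ✓; GC 11/18 = 61.1%, outside 41.0–53.0% ✗ — fails.
Primer 3 (22 nt, A=5 T=6 G=4 C=7): longest run = 2 ✓; 3' end ATC has 1 G/C ✓; Tm = 2·11 + 4·11 = 66°C ✓; GC 11/22 = 50.0% ✓ — passes.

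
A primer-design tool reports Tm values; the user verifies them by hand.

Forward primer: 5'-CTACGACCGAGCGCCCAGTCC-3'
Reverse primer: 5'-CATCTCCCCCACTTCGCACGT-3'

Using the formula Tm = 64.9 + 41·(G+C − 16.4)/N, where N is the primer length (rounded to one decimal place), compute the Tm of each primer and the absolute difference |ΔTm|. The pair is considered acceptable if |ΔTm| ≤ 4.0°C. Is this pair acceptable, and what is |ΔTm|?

|ΔTm| = 3.9°C; the pair is acceptable.

Forward: G+C = 15, N = 21 → Tm = 64.9 + 41·(15 − 16.4)/21 = 62.2°C.
Reverse: G+C = 13, N = 21 → Tm = 64.9 + 41·(13 − 16.4)/21 = 58.3°C.
|ΔTm| = |62.2 − 58.3| = 3.9°C, ≤ 4.0°C.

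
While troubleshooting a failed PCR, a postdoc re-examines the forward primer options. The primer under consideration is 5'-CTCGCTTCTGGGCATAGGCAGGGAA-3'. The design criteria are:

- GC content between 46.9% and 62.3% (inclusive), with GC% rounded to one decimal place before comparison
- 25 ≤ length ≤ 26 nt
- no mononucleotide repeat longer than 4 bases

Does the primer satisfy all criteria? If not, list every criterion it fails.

Base counts: A=5, T=5, G=9, C=6 (length 25).
GC content: GC 15/25 = 60.0% ✓
length: length 25 ✓
homopolymer run: longest run = 3 ✓

Meets all criteria.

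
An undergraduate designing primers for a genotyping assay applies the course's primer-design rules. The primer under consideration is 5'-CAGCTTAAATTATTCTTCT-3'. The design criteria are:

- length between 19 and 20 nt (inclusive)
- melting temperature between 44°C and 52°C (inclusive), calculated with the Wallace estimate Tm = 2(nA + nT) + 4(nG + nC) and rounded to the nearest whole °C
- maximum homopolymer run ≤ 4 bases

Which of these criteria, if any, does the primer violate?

Base counts: A=5, T=9, G=1, C=4 (length 19).
length: length 19 ✓
Tm: Tm = 2·14 + 4·5 = 48°C ✓
homopolymer run: longest run = 3 ✓

Meets all criteria.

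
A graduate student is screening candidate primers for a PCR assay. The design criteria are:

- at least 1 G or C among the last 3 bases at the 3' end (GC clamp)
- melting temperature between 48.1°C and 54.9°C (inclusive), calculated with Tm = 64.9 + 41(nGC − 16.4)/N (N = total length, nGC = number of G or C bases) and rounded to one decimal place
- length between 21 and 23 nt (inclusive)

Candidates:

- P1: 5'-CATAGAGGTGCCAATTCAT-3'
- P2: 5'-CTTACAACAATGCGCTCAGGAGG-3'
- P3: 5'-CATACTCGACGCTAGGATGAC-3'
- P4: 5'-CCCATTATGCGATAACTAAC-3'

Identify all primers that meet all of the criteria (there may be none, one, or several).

P1 (19 nt, A=6 T=5 G=4 C=4): 3' end CAT has 1 G/C ✓; Tm = 64.9 + 41·(8 − 16.4)/19 = 46.8°C, outside 48.1–54.9°C ✗; length 19, outside 21–23 ✗ — fails.
P2 (23 nt, A=7 T=4 G=6 C=6): 3' end AGG has 2 G/C ✓; Tm = 64.9 + 41·(12 − 16.4)/23 = 57.1°C, outside 48.1–54.9°C ✗; length 23 ✓ — fails.
P3 (21 nt, A=6 T=4 G=5 C=6): 3' end GAC has 2 G/C ✓; Tm = 64.9 + 41·(11 − 16.4)/21 = 54.4°C ✓; length 21 ✓ — passes.
P4 (20 nt, A=7 T=5 G=2 C=6): 3' end AAC has 1 G/C ✓; Tm = 64.9 + 41·(8 − 16.4)/20 = 47.7°C, outside 48.1–54.9°C ✗; length 20, outside 21–23 ✗ — fails.

P3 only.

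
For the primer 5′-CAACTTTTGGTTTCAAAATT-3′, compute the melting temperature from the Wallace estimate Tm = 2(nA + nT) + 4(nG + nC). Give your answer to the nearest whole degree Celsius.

50°C

Base counts: A=6, T=9, G=2, C=3 (length 20).
Tm = 2·(6+9) + 4·(2+3) = 2·15 + 4·5 = 30 + 20 = 50°C.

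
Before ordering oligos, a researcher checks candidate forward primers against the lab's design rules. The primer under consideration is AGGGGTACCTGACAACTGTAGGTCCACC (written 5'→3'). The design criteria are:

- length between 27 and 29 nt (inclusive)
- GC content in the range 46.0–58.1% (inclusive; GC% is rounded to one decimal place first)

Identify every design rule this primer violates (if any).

Meets all criteria.

Base counts: A=7, T=5, G=8, C=8 (length 28).
length: length 28 ✓
GC content: GC 16/28 = 57.1% ✓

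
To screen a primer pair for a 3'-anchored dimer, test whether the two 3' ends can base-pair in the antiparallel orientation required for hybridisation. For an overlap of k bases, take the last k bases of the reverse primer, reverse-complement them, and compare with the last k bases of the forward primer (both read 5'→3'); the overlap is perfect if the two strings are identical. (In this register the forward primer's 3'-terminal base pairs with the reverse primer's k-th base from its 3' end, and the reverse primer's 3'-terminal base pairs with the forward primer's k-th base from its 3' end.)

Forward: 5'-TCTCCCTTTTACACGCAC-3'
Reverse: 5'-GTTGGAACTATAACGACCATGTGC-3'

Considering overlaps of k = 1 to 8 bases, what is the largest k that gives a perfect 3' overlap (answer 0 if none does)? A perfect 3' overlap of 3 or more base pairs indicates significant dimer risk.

Last 8 bases (5'→3') — forward …ACACGCAC, reverse …CCATGTGC.
Reverse complement of the reverse primer's last 8 bases: GCACATGG; its first k bases are the reverse complement of the reverse primer's last k bases, so a perfect k-base overlap needs the forward primer's last k bases to equal them.
Comparing (forward last k vs required): k=1: C vs G ✗; k=2: AC vs GC ✗; k=3: CAC vs GCA ✗; k=4: GCAC vs GCAC ✓; k=5: CGCAC vs GCACA ✗; k=6: ACGCAC vs GCACAT ✗; k=7: CACGCAC vs GCACATG ✗; k=8: ACACGCAC vs GCACATGG ✗.
Only k = 4 is perfect, so the longest perfect 3' overlap is 4.

Longest perfect overlap: 4 complementary base pairs; significant dimer risk (threshold 3).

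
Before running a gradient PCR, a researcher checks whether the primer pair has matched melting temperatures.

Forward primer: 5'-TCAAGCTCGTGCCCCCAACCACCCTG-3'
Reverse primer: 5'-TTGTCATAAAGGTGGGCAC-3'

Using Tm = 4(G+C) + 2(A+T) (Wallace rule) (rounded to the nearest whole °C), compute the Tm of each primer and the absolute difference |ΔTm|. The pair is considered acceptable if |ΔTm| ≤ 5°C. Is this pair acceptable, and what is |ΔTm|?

Forward: A=5 T=4 G=4 C=13 → Tm = 2·9 + 4·17 = 86°C.
Reverse: A=5 T=5 G=6 C=3 → Tm = 2·10 + 4·9 = 56°C.
|ΔTm| = |86 − 56| = 30°C, > 5°C.

|ΔTm| = 30°C; the pair is not acceptable.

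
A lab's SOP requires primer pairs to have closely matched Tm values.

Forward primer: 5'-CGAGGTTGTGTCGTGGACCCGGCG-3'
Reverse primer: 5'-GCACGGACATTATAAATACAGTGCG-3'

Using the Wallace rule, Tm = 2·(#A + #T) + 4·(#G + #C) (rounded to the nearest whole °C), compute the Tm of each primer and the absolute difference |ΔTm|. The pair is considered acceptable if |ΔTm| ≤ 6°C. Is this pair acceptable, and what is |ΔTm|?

Forward: A=2 T=5 G=11 C=6 → Tm = 2·7 + 4·17 = 82°C.
Reverse: A=9 T=5 G=6 C=5 → Tm = 2·14 + 4·11 = 72°C.
|ΔTm| = |82 − 72| = 10°C, > 6°C.

|ΔTm| = 10°C; the pair is not acceptable.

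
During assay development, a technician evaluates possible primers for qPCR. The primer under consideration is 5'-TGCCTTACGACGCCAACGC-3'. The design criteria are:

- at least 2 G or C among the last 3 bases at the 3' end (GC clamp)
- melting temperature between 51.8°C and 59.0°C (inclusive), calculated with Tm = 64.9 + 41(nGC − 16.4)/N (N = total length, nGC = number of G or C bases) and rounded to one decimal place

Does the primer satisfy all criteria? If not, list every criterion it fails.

Meets all criteria.

Base counts: A=4, T=3, G=4, C=8 (length 19).
GC clamp: 3' end CGC has 3 G/C ✓
Tm: Tm = 64.9 + 41·(12 − 16.4)/19 = 55.4°C ✓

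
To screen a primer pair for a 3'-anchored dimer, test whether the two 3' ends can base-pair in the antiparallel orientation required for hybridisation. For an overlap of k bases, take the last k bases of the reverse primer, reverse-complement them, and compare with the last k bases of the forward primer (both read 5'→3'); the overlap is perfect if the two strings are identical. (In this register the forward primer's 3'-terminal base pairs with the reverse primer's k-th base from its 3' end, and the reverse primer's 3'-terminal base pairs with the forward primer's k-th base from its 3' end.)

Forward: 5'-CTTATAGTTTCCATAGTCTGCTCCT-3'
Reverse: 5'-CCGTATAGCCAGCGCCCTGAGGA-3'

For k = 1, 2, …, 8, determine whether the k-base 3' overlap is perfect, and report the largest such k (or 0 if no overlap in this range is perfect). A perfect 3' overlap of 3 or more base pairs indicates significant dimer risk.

Longest perfect overlap: 4 complementary base pairs; significant dimer risk (threshold 3).

Last 8 bases (5'→3') — forward …CTGCTCCT, reverse …CCTGAGGA.
Reverse complement of the reverse primer's last 8 bases: TCCTCAGG; its first k bases are the reverse complement of the reverse primer's last k bases, so a perfect k-base overlap needs the forward primer's last k bases to equal them.
Comparing (forward last k vs required): k=1: T vs T ✓; k=2: CT vs TC ✗; k=3: CCT vs TCC ✗; k=4: TCCT vs TCCT ✓; k=5: CTCCT vs TCCTC ✗; k=6: GCTCCT vs TCCTCA ✗; k=7: TGCTCCT vs TCCTCAG ✗; k=8: CTGCTCCT vs TCCTCAGG ✗.
Perfect overlaps at k = 1, 4; the largest is 4.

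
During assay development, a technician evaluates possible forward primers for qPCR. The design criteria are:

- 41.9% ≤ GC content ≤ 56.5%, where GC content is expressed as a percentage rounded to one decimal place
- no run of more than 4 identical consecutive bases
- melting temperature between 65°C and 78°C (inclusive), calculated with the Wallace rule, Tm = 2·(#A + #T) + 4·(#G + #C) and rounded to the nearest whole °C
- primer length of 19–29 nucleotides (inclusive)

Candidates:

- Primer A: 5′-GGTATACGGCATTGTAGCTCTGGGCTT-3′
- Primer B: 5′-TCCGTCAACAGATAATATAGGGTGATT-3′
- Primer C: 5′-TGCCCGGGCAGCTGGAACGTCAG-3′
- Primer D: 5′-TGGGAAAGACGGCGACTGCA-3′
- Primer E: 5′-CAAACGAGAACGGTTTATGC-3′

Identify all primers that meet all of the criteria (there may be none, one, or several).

None of the candidates satisfy all criteria.

Primer A (27 nt, A=4 T=9 G=9 C=5): GC 14/27 = 51.9% ✓; longest run = 3 ✓; Tm = 2·13 + 4·14 = 82°C, outside 65–78°C ✗; length 27 ✓ — fails.
Primer B (27 nt, A=9 T=8 G=6 C=4): GC 10/27 = 37.0%, outside 41.9–56.5% ✗; longest run = 3 ✓; Tm = 2·17 + 4·10 = 74°C ✓; length 27 ✓ — fails.
Primer C (23 nt, A=4 T=3 G=9 C=7): GC 16/23 = 69.6%, outside 41.9–56.5% ✗; longest run = 3 ✓; Tm = 2·7 + 4·16 = 78°C ✓; length 23 ✓ — fails.
Primer D (20 nt, A=6 T=2 G=8 C=4): GC 12/20 = 60.0%, outside 41.9–56.5% ✗; longest run = 3 ✓; Tm = 2·8 + 4·12 = 64°C, outside 65–78°C ✗; length 20 ✓ — fails.
Primer E (20 nt, A=7 T=4 G=5 C=4): GC 9/20 = 45.0% ✓; longest run = 3 ✓; Tm = 2·11 + 4·9 = 58°C, outside 65–78°C ✗; length 20 ✓ — fails.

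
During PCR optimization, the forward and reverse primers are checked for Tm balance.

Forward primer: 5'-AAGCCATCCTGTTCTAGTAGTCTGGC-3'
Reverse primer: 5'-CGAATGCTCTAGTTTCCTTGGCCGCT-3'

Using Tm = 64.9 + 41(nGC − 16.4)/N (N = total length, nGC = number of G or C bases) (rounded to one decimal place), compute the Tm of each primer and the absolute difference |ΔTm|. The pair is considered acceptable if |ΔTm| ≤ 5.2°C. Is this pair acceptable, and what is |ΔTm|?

|ΔTm| = 1.6°C; the pair is acceptable.

Forward: G+C = 13, N = 26 → Tm = 64.9 + 41·(13 − 16.4)/26 = 59.5°C.
Reverse: G+C = 14, N = 26 → Tm = 64.9 + 41·(14 − 16.4)/26 = 61.1°C.
|ΔTm| = |59.5 − 61.1| = 1.6°C, ≤ 5.2°C.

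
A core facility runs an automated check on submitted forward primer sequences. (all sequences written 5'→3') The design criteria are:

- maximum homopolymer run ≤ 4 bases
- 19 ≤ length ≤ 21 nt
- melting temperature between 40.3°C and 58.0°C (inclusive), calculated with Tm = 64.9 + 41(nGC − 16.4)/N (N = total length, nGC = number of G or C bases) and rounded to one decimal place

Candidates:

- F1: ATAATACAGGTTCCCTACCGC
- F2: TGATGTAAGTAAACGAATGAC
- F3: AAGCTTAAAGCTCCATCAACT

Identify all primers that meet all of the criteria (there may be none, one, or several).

F1 (21 nt, A=6 T=5 G=3 C=7): longest run = 3 ✓; length 21 ✓; Tm = 64.9 + 41·(10 − 16.4)/21 = 52.4°C ✓ — passes.
F2 (21 nt, A=9 T=5 G=5 C=2): longest run = 3 ✓; length 21 ✓; Tm = 64.9 + 41·(7 − 16.4)/21 = 46.5°C ✓ — passes.
F3 (21 nt, A=8 T=5 G=2 C=6): longest run = 3 ✓; length 21 ✓; Tm = 64.9 + 41·(8 − 16.4)/21 = 48.5°C ✓ — passes.

F1, F2 and F3.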